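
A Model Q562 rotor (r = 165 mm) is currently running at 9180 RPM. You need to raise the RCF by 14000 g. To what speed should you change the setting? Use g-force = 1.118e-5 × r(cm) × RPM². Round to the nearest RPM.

r = 165 mm = 16.5 cm
Current RCF = 1.118 × 10⁻⁵ × 16.5 × (9180)² = 1.118 × 10⁻⁵ × 16.5 × 84,272,400 ≈ 15,545.7 × g
Target RCF = 15,545.7 + 14,000 = 29,545.7 × g
N² = 29,545.7 / (18.447 × 10⁻⁵) = 160,165,339
N ≈ √160,165,339 ≈ 12,655.6

≈ 12656 RPM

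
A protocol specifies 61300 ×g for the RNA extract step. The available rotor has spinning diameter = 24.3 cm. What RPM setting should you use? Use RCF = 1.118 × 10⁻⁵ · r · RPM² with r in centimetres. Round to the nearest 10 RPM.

≈ 21240 RPM

r = 24.3 / 2 = 12.15 cm
61,300 = 1.118 × 10⁻⁵ × 12.15 × N²
N² = 61,300 / (13.5837 × 10⁻⁵) = 451,276,162
N ≈ √451,276,162 ≈ 21,243.3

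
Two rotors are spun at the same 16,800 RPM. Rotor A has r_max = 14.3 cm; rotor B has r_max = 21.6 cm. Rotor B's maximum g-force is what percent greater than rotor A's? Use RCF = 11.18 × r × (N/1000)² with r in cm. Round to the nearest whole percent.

51%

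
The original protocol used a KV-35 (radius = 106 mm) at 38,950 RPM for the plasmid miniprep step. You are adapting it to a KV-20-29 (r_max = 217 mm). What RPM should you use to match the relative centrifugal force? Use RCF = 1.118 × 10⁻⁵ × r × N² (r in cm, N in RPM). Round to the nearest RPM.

Original rotor: r = 106 mm = 10.6 cm
RCF_original = 1.118 × 10⁻⁵ × 10.6 × (38950)² = 1.118 × 10⁻⁵ × 10.6 × 1,517,102,500 ≈ 179,788.8 × g
Your rotor: r = 217 mm = 21.7 cm
179,788.8 = 1.118 × 10⁻⁵ × 21.7 × N²
N² = 179,788.8 / (24.2606 × 10⁻⁵) = 741,073,180
N ≈ √741,073,180 ≈ 27,222.7

≈ 27223 RPM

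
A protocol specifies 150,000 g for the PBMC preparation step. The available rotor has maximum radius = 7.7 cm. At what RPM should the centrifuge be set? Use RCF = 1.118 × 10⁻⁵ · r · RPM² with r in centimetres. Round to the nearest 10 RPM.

41740 RPM

RCF = 1.118 × 10⁻⁵ × r × N²
150,000 = 1.118 × 10⁻⁵ × 7.7 × N²
N² = 150,000 / (8.6086 × 10⁻⁵) = 1,742,443,603
N ≈ √1,742,443,603 ≈ 41,742.6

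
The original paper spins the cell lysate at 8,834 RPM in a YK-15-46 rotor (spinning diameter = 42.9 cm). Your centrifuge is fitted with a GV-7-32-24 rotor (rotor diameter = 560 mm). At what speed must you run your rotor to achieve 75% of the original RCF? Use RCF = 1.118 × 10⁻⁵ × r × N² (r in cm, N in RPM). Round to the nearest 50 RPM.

6700 RPM

Original rotor: r = 42.9 / 2 = 21.45 cm
RCF_original = 1.118 × 10⁻⁵ × 21.45 × (8834)² = 1.118 × 10⁻⁵ × 21.45 × 78,039,556 ≈ 18,714.7 × g
Target RCF = 0.75 × 18,714.7 ≈ 14,036 × g
Your rotor: r = 560 mm / 2 = 280 mm = 28 cm
14,036 = 1.118 × 10⁻⁵ × 28 × N²
N² = 14,036 / (31.304 × 10⁻⁵) = 44,837,720
N ≈ √44,837,720 ≈ 6,696.1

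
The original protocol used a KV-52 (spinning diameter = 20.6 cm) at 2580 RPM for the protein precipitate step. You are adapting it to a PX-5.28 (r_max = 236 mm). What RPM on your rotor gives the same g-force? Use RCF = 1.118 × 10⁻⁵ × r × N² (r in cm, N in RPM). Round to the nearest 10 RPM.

Original rotor: r = 20.6 / 2 = 10.3 cm
RCF_original = 1.118 × 10⁻⁵ × 10.3 × (2580)² = 1.118 × 10⁻⁵ × 10.3 × 6,656,400 ≈ 766.5 × g
Your rotor: r = 236 mm = 23.6 cm
766.5 = 1.118 × 10⁻⁵ × 23.6 × N²
N² = 766.5 / (26.3848 × 10⁻⁵) = 2,905,082
N ≈ √2,905,082 ≈ 1,704.4

≈ 1700 RPM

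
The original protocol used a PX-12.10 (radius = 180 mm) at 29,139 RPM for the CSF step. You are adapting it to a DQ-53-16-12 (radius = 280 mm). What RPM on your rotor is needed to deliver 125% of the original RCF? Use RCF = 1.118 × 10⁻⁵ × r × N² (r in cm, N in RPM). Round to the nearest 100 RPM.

Original rotor: r = 180 mm = 18.0 cm
RCF_original = 1.118 × 10⁻⁵ × 18 × (29139)² = 1.118 × 10⁻⁵ × 18 × 849,081,321 ≈ 170,869.1 × g
Target RCF = 1.25 × 170,869.1 ≈ 213,586.4 × g
Your rotor: r = 280 mm = 28.0 cm
213,586.4 = 1.118 × 10⁻⁵ × 28 × N²
N² = 213,586.4 / (31.304 × 10⁻⁵) = 682,297,470
N ≈ √682,297,470 ≈ 26,120.8

26100 RPM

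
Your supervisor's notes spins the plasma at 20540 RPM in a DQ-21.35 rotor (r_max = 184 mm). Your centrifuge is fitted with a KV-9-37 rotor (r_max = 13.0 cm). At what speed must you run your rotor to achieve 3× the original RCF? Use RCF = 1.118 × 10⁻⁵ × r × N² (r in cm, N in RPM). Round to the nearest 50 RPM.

42350 RPM

Original rotor: r = 184 mm = 18.4 cm
RCF_original = 1.118 × 10⁻⁵ × 18.4 × (20540)² = 1.118 × 10⁻⁵ × 18.4 × 421,891,600 ≈ 86,788.2 × g
Target RCF = 3 × 86,788.2 ≈ 260,364.6 × g
260,364.6 = 1.118 × 10⁻⁵ × 13 × N²
N² = 260,364.6 / (14.534 × 10⁻⁵) = 1,791,417,366
N ≈ √1,791,417,366 ≈ 42,325.1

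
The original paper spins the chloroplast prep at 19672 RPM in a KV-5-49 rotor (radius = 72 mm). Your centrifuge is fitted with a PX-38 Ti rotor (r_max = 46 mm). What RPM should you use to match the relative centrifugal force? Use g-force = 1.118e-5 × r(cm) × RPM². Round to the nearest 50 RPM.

24600 RPM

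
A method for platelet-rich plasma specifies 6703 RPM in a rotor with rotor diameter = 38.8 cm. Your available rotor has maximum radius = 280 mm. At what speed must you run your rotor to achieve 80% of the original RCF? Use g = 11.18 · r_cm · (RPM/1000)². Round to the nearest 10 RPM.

4990 RPM

Original rotor: r = 38.8 / 2 = 19.4 cm
RCF = 11.18 × r × (N/1000)²
RCF_original = 11.18 × 19.4 × (6.703)² = 11.18 × 19.4 × 44.930209 ≈ 9,745 × g
Target RCF = 0.8 × 9,745 ≈ 7,796 × g
Your rotor: r = 280 mm = 28.0 cm
7,796 = 11.18 × 28 × (N/1000)²
(N/1000)² = 7,796 / 313.04 = 24.90417
N = 1000 × √24.90417 ≈ 4,990.4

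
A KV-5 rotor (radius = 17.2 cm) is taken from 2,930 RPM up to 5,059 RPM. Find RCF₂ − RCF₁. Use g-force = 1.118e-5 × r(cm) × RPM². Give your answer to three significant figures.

RCF₁ = 1.118 × 10⁻⁵ × 17.2 × (2930)² = 1.118 × 10⁻⁵ × 17.2 × 8,584,900 ≈ 1,650.8 × g
RCF₂ = 1.118 × 10⁻⁵ × 17.2 × (5059)² = 1.118 × 10⁻⁵ × 17.2 × 25,593,481 ≈ 4,921.5 × g
Increase = 4,921.5 − 1,650.8 = 3,270.7

≈ 3270 x g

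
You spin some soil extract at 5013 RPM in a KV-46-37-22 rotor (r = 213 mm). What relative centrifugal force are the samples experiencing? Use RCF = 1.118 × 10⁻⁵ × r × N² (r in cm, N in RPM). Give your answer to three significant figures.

r = 213 mm = 21.3 cm
RCF = 1.118 × 10⁻⁵ × 21.3 × (5013)² = 1.118 × 10⁻⁵ × 21.3 × 25,130,169 ≈ 5,984.3 × g

5980 x g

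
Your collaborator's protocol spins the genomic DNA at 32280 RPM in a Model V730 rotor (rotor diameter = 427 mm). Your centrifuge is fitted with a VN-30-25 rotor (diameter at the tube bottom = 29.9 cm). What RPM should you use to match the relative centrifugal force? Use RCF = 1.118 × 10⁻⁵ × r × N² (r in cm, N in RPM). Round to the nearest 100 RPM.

Original rotor: r = 427 mm / 2 = 213.5 mm = 21.35 cm
RCF_original = 1.118 × 10⁻⁵ × 21.35 × (32280)² = 1.118 × 10⁻⁵ × 21.35 × 1,041,998,400 ≈ 248,717.7 × g
Your rotor: r = 29.9 / 2 = 14.95 cm
248,717.7 = 1.118 × 10⁻⁵ × 14.95 × N²
N² = 248,717.7 / (16.7141 × 10⁻⁵) = 1,488,071,150
N ≈ √1,488,071,150 ≈ 38,575.5

38600 RPM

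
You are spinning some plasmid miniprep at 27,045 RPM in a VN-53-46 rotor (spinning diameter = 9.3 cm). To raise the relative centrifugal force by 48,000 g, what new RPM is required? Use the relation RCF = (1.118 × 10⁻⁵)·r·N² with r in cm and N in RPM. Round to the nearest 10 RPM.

≈ 40680 RPM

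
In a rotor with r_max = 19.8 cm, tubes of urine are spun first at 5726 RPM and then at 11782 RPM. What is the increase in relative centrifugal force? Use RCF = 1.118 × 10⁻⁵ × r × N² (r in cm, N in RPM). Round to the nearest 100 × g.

23500 x g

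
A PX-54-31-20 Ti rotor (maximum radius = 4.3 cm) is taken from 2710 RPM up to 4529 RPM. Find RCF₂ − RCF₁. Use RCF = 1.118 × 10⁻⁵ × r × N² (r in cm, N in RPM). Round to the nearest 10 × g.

RCF₁ = 1.118 × 10⁻⁵ × 4.3 × (2710)² = 1.118 × 10⁻⁵ × 4.3 × 7,344,100 ≈ 353.1 × g
RCF₂ = 1.118 × 10⁻⁵ × 4.3 × (4529)² = 1.118 × 10⁻⁵ × 4.3 × 20,511,841 ≈ 986.1 × g
Increase = 986.1 − 353.1 = 633

630 × g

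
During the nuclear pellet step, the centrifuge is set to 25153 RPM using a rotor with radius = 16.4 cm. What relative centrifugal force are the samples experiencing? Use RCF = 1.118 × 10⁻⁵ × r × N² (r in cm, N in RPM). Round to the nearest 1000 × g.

RCF = 1.118 × 10⁻⁵ × 16.4 × (25153)² = 1.118 × 10⁻⁵ × 16.4 × 632,673,409 ≈ 116,001.9 × g

RCF ≈ 116000 ×g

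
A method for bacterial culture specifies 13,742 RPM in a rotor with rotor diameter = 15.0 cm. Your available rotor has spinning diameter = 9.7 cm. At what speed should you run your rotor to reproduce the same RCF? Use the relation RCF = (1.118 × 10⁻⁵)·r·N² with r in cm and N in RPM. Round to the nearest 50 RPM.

Original rotor: r = 15.0 / 2 = 7.5 cm
RCF = 1.118 × 10⁻⁵ × r × N²
RCF_original = 1.118 × 10⁻⁵ × 7.5 × (13742)² = 1.118 × 10⁻⁵ × 7.5 × 188,842,564 ≈ 15,834.4 × g
Your rotor: r = 9.7 / 2 = 4.85 cm
15,834.4 = 1.118 × 10⁻⁵ × 4.85 × N²
N² = 15,834.4 / (5.4223 × 10⁻⁵) = 292,023,680
N ≈ √292,023,680 ≈ 17,088.7

≈ 17100 RPM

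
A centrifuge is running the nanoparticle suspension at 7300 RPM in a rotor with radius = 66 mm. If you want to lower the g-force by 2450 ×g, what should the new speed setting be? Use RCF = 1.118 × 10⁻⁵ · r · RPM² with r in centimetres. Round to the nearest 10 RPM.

4480 RPM

r = 66 mm = 6.6 cm
Current RCF = 1.118 × 10⁻⁵ × 6.6 × (7300)² = 1.118 × 10⁻⁵ × 6.6 × 53,290,000 ≈ 3,932.2 × g
Target RCF = 3,932.2 − 2,450 = 1,482.2 × g
N² = 1,482.2 / (7.3788 × 10⁻⁵) = 20,087,277
N ≈ √20,087,277 ≈ 4,481.9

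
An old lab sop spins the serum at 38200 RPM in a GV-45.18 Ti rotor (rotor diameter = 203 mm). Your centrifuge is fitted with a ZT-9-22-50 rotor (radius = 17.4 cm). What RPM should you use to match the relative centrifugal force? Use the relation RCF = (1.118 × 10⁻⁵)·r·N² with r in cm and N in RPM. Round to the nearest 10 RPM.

≈ 29180 RPM

Original rotor: r = 203 mm / 2 = 101.5 mm = 10.15 cm
RCF = 1.118 × 10⁻⁵ × r × N²
RCF_original = 1.118 × 10⁻⁵ × 10.15 × (38200)² = 1.118 × 10⁻⁵ × 10.15 × 1,459,240,000 ≈ 165,590.2 × g
165,590.2 = 1.118 × 10⁻⁵ × 17.4 × N²
N² = 165,590.2 / (19.4532 × 10⁻⁵) = 851,223,449
N ≈ √851,223,449 ≈ 29,175.7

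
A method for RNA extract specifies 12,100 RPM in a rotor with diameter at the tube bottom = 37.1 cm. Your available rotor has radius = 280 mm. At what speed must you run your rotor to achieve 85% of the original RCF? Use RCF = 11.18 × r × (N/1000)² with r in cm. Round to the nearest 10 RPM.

≈ 9080 RPM

Original rotor: r = 37.1 / 2 = 18.55 cm
RCF_original = 11.18 × 18.55 × (12.1)² = 11.18 × 18.55 × 146.41 ≈ 30,363.8 × g
Target RCF = 0.85 × 30,363.8 ≈ 25,809.2 × g
Your rotor: r = 280 mm = 28.0 cm
25,809.2 = 11.18 × 28 × (N/1000)²
(N/1000)² = 25,809.2 / 313.04 = 82.44697
N = 1000 × √82.44697 ≈ 9,080.0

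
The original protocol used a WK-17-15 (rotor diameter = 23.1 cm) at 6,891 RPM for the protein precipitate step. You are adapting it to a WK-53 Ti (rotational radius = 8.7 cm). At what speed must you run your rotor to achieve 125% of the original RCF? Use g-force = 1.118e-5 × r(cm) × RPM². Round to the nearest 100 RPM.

≈ 8900 RPM

Original rotor: r = 23.1 / 2 = 11.55 cm
RCF = 1.118 × 10⁻⁵ × r × N²
RCF_original = 1.118 × 10⁻⁵ × 11.55 × (6891)² = 1.118 × 10⁻⁵ × 11.55 × 47,485,881 ≈ 6,131.8 × g
Target RCF = 1.25 × 6,131.8 ≈ 7,664.8 × g
7,664.8 = 1.118 × 10⁻⁵ × 8.7 × N²
N² = 7,664.8 / (9.7266 × 10⁻⁵) = 78,802,459
N ≈ √78,802,459 ≈ 8,877.1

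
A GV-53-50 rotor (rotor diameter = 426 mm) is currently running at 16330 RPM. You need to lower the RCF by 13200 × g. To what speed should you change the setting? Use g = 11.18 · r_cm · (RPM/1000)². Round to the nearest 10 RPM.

N₂ ≈ 14530 RPM

r = 426 mm / 2 = 213 mm = 21.3 cm
Current RCF = 11.18 × 21.3 × (16.33)² = 11.18 × 21.3 × 266.6689 ≈ 63,502.9 × g
Target RCF = 63,502.9 − 13,200 = 50,302.9 × g
(N/1000)² = 50,302.9 / 238.134 = 211.2378
N = 1000 × √211.2378 ≈ 14,534.0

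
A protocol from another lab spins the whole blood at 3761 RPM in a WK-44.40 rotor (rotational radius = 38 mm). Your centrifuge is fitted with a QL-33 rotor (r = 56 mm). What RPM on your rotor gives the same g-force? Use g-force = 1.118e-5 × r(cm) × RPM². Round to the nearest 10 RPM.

Original rotor: r = 38 mm = 3.8 cm
RCF = 1.118 × 10⁻⁵ × r × N²
RCF_original = 1.118 × 10⁻⁵ × 3.8 × (3761)² = 1.118 × 10⁻⁵ × 3.8 × 14,145,121 ≈ 600.9 × g
Your rotor: r = 56 mm = 5.6 cm
600.9 = 1.118 × 10⁻⁵ × 5.6 × N²
N² = 600.9 / (6.2608 × 10⁻⁵) = 9,597,815
N ≈ √9,597,815 ≈ 3,098.0

3100 RPM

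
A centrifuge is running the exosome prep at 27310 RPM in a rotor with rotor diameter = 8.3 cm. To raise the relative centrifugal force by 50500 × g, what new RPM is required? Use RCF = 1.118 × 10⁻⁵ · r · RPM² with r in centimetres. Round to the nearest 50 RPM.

r = 8.3 / 2 = 4.15 cm
Current RCF = 1.118 × 10⁻⁵ × 4.15 × (27310)² = 1.118 × 10⁻⁵ × 4.15 × 745,836,100 ≈ 34,604.6 × g
Target RCF = 34,604.6 + 50,500 = 85,104.6 × g
N² = 85,104.6 / (4.6397 × 10⁻⁵) = 1,834,269,457
N ≈ √1,834,269,457 ≈ 42,828.4

42850 RPM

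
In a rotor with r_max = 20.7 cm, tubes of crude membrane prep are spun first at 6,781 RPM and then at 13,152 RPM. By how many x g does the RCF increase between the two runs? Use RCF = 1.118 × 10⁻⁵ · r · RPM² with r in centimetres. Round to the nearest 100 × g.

RCF₁ = 1.118 × 10⁻⁵ × 20.7 × (6781)² = 1.118 × 10⁻⁵ × 20.7 × 45,981,961 ≈ 10,641.4 × g
RCF₂ = 1.118 × 10⁻⁵ × 20.7 × (13152)² = 1.118 × 10⁻⁵ × 20.7 × 172,975,104 ≈ 40,030.9 × g
Increase = 40,030.9 − 10,641.4 = 29,389.5

29400 x g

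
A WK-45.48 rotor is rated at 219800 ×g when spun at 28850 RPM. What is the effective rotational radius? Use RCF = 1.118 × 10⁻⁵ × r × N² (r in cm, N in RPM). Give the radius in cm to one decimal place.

r ≈ 23.6 cm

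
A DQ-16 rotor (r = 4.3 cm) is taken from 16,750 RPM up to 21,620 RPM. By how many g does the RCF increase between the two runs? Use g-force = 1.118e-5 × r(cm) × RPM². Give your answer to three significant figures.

8980 g

RCF₁ = 1.118 × 10⁻⁵ × 4.3 × (16750)² = 1.118 × 10⁻⁵ × 4.3 × 280,562,500 ≈ 13,487.8 × g
RCF₂ = 1.118 × 10⁻⁵ × 4.3 × (21620)² = 1.118 × 10⁻⁵ × 4.3 × 467,424,400 ≈ 22,471 × g
Increase = 22,471 − 13,487.8 = 8,983.2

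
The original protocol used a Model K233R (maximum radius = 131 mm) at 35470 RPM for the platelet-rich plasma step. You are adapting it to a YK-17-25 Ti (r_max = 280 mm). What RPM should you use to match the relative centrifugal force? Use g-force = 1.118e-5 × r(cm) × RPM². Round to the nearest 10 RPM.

Original rotor: r = 131 mm = 13.1 cm
RCF_original = 1.118 × 10⁻⁵ × 13.1 × (35470)² = 1.118 × 10⁻⁵ × 13.1 × 1,258,120,900 ≈ 184,261.9 × g
Your rotor: r = 280 mm = 28.0 cm
184,261.9 = 1.118 × 10⁻⁵ × 28 × N²
N² = 184,261.9 / (31.304 × 10⁻⁵) = 588,620,943
N ≈ √588,620,943 ≈ 24,261.5

≈ 24260 RPM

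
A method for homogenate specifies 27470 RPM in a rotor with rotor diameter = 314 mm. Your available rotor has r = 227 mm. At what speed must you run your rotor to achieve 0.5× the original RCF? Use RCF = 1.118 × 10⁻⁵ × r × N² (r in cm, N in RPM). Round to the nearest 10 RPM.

Original rotor: r = 314 mm / 2 = 157 mm = 15.7 cm
RCF_original = 1.118 × 10⁻⁵ × 15.7 × (27470)² = 1.118 × 10⁻⁵ × 15.7 × 754,600,900 ≈ 132,452.1 × g
Target RCF = 0.5 × 132,452.1 ≈ 66,226.1 × g
Your rotor: r = 227 mm = 22.7 cm
66,226.1 = 1.118 × 10⁻⁵ × 22.7 × N²
N² = 66,226.1 / (25.3786 × 10⁻⁵) = 260,952,535
N ≈ √260,952,535 ≈ 16,154.0

≈ 16150 RPM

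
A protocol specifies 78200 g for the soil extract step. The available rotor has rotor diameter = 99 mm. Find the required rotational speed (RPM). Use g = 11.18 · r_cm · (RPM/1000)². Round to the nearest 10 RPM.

r = 99 mm / 2 = 49.5 mm = 4.95 cm
RCF = 11.18 × r × (N/1000)²
78,200 = 11.18 × 4.95 × (N/1000)²
(N/1000)² = 78,200 / 55.341 = 1413.057
N = 1000 × √1413.057 ≈ 37,590.7

N ≈ 37590 RPM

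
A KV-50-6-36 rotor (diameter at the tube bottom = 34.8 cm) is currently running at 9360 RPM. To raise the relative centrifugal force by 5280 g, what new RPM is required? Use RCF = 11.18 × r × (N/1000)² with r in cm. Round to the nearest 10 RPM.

r = 34.8 / 2 = 17.4 cm
Current RCF = 11.18 × 17.4 × (9.36)² = 11.18 × 17.4 × 87.6096 ≈ 17,042.9 × g
Target RCF = 17,042.9 + 5,280 = 22,322.9 × g
(N/1000)² = 22,322.9 / 194.532 = 114.7518
N = 1000 × √114.7518 ≈ 10,712.2

10710 RPM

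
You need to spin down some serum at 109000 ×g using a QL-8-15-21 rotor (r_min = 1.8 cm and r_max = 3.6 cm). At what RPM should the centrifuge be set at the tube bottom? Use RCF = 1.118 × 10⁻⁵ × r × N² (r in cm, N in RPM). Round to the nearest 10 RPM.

52040 RPM

Use r_max = 3.6 cm.
RCF = 1.118 × 10⁻⁵ × r × N²
109,000 = 1.118 × 10⁻⁵ × 3.6 × N²
N² = 109,000 / (4.0248 × 10⁻⁵) = 2,708,209,104
N ≈ √2,708,209,104 ≈ 52,040.5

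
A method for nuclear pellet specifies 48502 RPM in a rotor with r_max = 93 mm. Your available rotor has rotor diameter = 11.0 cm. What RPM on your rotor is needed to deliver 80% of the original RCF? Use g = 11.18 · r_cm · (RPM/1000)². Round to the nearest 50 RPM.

≈ 56400 RPM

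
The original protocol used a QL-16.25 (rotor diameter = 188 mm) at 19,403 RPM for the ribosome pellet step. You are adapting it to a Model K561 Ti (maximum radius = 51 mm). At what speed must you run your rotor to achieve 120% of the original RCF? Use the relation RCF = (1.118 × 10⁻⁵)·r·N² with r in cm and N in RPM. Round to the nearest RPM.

≈ 28856 RPM

Original rotor: r = 188 mm / 2 = 94 mm = 9.4 cm
RCF_original = 1.118 × 10⁻⁵ × 9.4 × (19403)² = 1.118 × 10⁻⁵ × 9.4 × 376,476,409 ≈ 39,564.7 × g
Target RCF = 1.2 × 39,564.7 ≈ 47,477.6 × g
Your rotor: r = 51 mm = 5.1 cm
47,477.6 = 1.118 × 10⁻⁵ × 5.1 × N²
N² = 47,477.6 / (5.7018 × 10⁻⁵) = 832,677,400
N ≈ √832,677,400 ≈ 28,856.2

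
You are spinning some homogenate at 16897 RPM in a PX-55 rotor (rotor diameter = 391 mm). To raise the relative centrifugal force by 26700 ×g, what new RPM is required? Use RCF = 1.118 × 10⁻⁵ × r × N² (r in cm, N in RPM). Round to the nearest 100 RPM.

r = 391 mm / 2 = 195.5 mm = 19.55 cm
Current RCF = 1.118 × 10⁻⁵ × 19.55 × (16897)² = 1.118 × 10⁻⁵ × 19.55 × 285,508,609 ≈ 62,403.3 × g
Target RCF = 62,403.3 + 26,700 = 89,103.3 × g
N² = 89,103.3 / (21.8569 × 10⁻⁵) = 407,666,686
N ≈ √407,666,686 ≈ 20,190.8

20200 RPM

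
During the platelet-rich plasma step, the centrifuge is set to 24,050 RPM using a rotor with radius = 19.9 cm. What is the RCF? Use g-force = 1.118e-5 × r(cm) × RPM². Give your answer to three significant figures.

RCF = 1.118 × 10⁻⁵ × 19.9 × (24050)² = 1.118 × 10⁻⁵ × 19.9 × 578,402,500 ≈ 128,684.1 × g

129000 g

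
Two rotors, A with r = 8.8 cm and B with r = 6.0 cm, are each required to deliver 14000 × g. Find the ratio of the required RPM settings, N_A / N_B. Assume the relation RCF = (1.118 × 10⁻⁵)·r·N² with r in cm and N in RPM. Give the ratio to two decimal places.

0.83

At fixed RCF, N ∝ 1/√r, so N_A/N_B = √(r_B/r_A) = √(6.0/8.8) = √0.681818 = 0.8257.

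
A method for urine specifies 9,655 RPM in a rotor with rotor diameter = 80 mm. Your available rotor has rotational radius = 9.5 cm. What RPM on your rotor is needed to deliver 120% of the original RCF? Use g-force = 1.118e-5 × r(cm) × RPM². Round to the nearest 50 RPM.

Original rotor: r = 80 mm / 2 = 40 mm = 4 cm
RCF_original = 1.118 × 10⁻⁵ × 4 × (9655)² = 1.118 × 10⁻⁵ × 4 × 93,219,025 ≈ 4,168.8 × g
Target RCF = 1.2 × 4,168.8 ≈ 5,002.6 × g
5,002.6 = 1.118 × 10⁻⁵ × 9.5 × N²
N² = 5,002.6 / (10.621 × 10⁻⁵) = 47,101,026
N ≈ √47,101,026 ≈ 6,863.0

6850 RPM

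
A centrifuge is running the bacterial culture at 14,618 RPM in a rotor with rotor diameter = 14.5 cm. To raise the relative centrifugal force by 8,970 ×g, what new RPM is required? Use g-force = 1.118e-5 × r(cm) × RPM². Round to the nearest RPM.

18010 RPM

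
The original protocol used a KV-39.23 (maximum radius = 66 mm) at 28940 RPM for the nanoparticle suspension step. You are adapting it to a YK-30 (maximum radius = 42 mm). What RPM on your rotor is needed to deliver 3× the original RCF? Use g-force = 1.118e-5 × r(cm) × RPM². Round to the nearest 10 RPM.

Original rotor: r = 66 mm = 6.6 cm
RCF_original = 1.118 × 10⁻⁵ × 6.6 × (28940)² = 1.118 × 10⁻⁵ × 6.6 × 837,523,600 ≈ 61,799.2 × g
Target RCF = 3 × 61,799.2 ≈ 185,397.6 × g
Your rotor: r = 42 mm = 4.2 cm
185,397.6 = 1.118 × 10⁻⁵ × 4.2 × N²
N² = 185,397.6 / (4.6956 × 10⁻⁵) = 3,948,326,093
N ≈ √3,948,326,093 ≈ 62,835.7

≈ 62840 RPM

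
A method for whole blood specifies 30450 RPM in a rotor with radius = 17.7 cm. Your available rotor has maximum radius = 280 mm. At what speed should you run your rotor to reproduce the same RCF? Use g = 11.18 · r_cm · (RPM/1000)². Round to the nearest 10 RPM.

24210 RPM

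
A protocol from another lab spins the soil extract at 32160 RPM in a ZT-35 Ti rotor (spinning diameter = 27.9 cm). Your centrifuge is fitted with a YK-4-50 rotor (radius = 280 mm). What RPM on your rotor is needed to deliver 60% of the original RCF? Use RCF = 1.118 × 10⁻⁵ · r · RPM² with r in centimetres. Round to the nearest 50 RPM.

17600 RPM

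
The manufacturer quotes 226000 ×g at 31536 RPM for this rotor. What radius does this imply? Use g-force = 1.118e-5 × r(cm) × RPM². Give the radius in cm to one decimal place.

226000 = 1.118 × 10⁻⁵ × r × (31536)²
r = 226000 / (1.118 × 10⁻⁵ × 994,519,296) = 226000 / 11118.73 ≈ 20.326 cm

20.3 cm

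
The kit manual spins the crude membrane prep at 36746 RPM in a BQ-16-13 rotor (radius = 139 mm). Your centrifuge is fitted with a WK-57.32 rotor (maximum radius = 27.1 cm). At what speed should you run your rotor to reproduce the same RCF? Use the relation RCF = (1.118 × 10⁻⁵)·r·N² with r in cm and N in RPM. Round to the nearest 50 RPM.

Original rotor: r = 139 mm = 13.9 cm
RCF_original = 1.118 × 10⁻⁵ × 13.9 × (36746)² = 1.118 × 10⁻⁵ × 13.9 × 1,350,268,516 ≈ 209,834.4 × g
209,834.4 = 1.118 × 10⁻⁵ × 27.1 × N²
N² = 209,834.4 / (30.2978 × 10⁻⁵) = 692,573,058
N ≈ √692,573,058 ≈ 26,316.8

≈ 26300 RPM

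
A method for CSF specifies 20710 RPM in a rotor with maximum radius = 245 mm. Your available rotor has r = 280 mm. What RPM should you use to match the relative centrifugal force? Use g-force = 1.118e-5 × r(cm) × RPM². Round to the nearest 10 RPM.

Original rotor: r = 245 mm = 24.5 cm
RCF_original = 1.118 × 10⁻⁵ × 24.5 × (20710)² = 1.118 × 10⁻⁵ × 24.5 × 428,904,100 ≈ 117,481.1 × g
Your rotor: r = 280 mm = 28.0 cm
117,481.1 = 1.118 × 10⁻⁵ × 28 × N²
N² = 117,481.1 / (31.304 × 10⁻⁵) = 375,291,017
N ≈ √375,291,017 ≈ 19,372.4

≈ 19370 RPM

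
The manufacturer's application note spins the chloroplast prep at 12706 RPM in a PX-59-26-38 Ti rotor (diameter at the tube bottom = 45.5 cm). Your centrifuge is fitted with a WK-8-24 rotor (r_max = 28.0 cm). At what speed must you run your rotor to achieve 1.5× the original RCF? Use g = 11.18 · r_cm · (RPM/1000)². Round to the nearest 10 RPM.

14030 RPM

Original rotor: r = 45.5 / 2 = 22.75 cm
RCF = 11.18 × r × (N/1000)²
RCF_original = 11.18 × 22.75 × (12.706)² = 11.18 × 22.75 × 161.442436 ≈ 41,062.1 × g
Target RCF = 1.5 × 41,062.1 ≈ 61,593.1 × g
61,593.1 = 11.18 × 28 × (N/1000)²
(N/1000)² = 61,593.1 / 313.04 = 196.7579
N = 1000 × √196.7579 ≈ 14,027.0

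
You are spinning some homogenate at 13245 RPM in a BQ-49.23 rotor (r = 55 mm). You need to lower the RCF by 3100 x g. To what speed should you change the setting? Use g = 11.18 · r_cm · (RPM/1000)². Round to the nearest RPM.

r = 55 mm = 5.5 cm
Current RCF = 11.18 × 5.5 × (13.245)² = 11.18 × 5.5 × 175.430025 ≈ 10,787.2 × g
Target RCF = 10,787.2 − 3,100 = 7,687.2 × g
(N/1000)² = 7,687.2 / 61.49 = 125.0154
N = 1000 × √125.0154 ≈ 11,181.0

N₂ ≈ 11181 RPM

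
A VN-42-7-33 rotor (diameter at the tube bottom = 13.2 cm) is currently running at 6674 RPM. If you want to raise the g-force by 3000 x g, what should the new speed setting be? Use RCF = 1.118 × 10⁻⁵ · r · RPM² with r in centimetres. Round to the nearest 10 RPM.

r = 13.2 / 2 = 6.6 cm
Current RCF = 1.118 × 10⁻⁵ × 6.6 × (6674)² = 1.118 × 10⁻⁵ × 6.6 × 44,542,276 ≈ 3,286.7 × g
Target RCF = 3,286.7 + 3,000 = 6,286.7 × g
N² = 6,286.7 / (7.3788 × 10⁻⁵) = 85,199,490
N ≈ √85,199,490 ≈ 9,230.4

9230 RPM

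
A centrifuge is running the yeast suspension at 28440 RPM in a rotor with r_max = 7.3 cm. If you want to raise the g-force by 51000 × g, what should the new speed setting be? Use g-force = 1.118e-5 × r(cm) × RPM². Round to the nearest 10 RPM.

Current RCF = 1.118 × 10⁻⁵ × 7.3 × (28440)² = 1.118 × 10⁻⁵ × 7.3 × 808,833,600 ≈ 66,012.1 × g
Target RCF = 66,012.1 + 51,000 = 117,012.1 × g
N² = 117,012.1 / (8.1614 × 10⁻⁵) = 1,433,725,831
N ≈ √1,433,725,831 ≈ 37,864.6

37860 RPM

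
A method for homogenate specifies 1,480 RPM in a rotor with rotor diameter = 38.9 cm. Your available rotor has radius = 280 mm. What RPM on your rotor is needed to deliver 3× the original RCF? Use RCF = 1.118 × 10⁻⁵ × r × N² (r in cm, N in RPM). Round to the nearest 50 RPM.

≈ 2150 RPM

Original rotor: r = 38.9 / 2 = 19.45 cm
RCF_original = 1.118 × 10⁻⁵ × 19.45 × (1480)² = 1.118 × 10⁻⁵ × 19.45 × 2,190,400 ≈ 476.3 × g
Target RCF = 3 × 476.3 ≈ 1,428.9 × g
Your rotor: r = 280 mm = 28.0 cm
1,428.9 = 1.118 × 10⁻⁵ × 28 × N²
N² = 1,428.9 / (31.304 × 10⁻⁵) = 4,564,592
N ≈ √4,564,592 ≈ 2,136.5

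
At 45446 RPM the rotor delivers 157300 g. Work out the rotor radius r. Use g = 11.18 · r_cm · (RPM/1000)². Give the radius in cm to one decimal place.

RCF = 11.18 × r × (N/1000)²
157300 = 11.18 × r × (45.446)²
r = 157300 / (11.18 × 2065.338916) = 157300 / 23090.49 ≈ 6.812 cm

6.8 cm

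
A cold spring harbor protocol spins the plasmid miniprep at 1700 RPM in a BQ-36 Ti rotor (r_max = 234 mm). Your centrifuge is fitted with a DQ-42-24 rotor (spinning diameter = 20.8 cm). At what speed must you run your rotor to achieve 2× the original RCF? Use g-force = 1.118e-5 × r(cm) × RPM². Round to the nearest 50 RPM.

≈ 3600 RPM

Original rotor: r = 234 mm = 23.4 cm
RCF_original = 1.118 × 10⁻⁵ × 23.4 × (1700)² = 1.118 × 10⁻⁵ × 23.4 × 2,890,000 ≈ 756.1 × g
Target RCF = 2 × 756.1 ≈ 1,512.2 × g
Your rotor: r = 20.8 / 2 = 10.4 cm
1,512.2 = 1.118 × 10⁻⁵ × 10.4 × N²
N² = 1,512.2 / (11.6272 × 10⁻⁵) = 13,005,711
N ≈ √13,005,711 ≈ 3,606.3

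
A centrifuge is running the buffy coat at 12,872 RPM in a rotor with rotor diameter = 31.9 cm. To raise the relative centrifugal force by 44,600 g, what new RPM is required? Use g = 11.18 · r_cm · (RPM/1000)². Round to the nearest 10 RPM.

20390 RPM

r = 31.9 / 2 = 15.95 cm
Current RCF = 11.18 × 15.95 × (12.872)² = 11.18 × 15.95 × 165.688384 ≈ 29,545.7 × g
Target RCF = 29,545.7 + 44,600 = 74,145.7 × g
(N/1000)² = 74,145.7 / 178.321 = 415.799
N = 1000 × √415.799 ≈ 20,391.2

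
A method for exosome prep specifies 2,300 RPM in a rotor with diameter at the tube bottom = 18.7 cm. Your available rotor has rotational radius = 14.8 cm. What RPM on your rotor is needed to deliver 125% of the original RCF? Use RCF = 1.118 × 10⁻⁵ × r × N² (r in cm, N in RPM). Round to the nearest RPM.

Original rotor: r = 18.7 / 2 = 9.35 cm
RCF_original = 1.118 × 10⁻⁵ × 9.35 × (2300)² = 1.118 × 10⁻⁵ × 9.35 × 5,290,000 ≈ 553 × g
Target RCF = 1.25 × 553 ≈ 691.2 × g
691.2 = 1.118 × 10⁻⁵ × 14.8 × N²
N² = 691.2 / (16.5464 × 10⁻⁵) = 4,177,344
N ≈ √4,177,344 ≈ 2,043.9

2044 RPM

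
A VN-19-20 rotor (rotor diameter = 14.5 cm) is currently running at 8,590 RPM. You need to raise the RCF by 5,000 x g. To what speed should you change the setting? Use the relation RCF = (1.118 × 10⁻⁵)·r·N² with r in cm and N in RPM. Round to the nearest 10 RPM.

11640 RPM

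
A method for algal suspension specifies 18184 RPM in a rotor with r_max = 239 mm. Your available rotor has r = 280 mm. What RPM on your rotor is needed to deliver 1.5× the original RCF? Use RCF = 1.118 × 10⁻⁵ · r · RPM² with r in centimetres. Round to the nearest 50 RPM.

≈ 20600 RPM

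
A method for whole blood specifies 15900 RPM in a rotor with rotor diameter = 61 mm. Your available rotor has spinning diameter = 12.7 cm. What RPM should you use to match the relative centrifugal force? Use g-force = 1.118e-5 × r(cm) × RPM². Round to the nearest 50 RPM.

≈ 11000 RPM

Original rotor: r = 61 mm / 2 = 30.5 mm = 3.05 cm
RCF = 1.118 × 10⁻⁵ × r × N²
RCF_original = 1.118 × 10⁻⁵ × 3.05 × (15900)² = 1.118 × 10⁻⁵ × 3.05 × 252,810,000 ≈ 8,620.6 × g
Your rotor: r = 12.7 / 2 = 6.35 cm
8,620.6 = 1.118 × 10⁻⁵ × 6.35 × N²
N² = 8,620.6 / (7.0993 × 10⁻⁵) = 121,428,873
N ≈ √121,428,873 ≈ 11,019.5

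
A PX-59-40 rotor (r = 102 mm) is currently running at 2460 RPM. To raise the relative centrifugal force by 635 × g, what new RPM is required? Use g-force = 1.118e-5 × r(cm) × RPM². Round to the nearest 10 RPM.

r = 102 mm = 10.2 cm
Current RCF = 1.118 × 10⁻⁵ × 10.2 × (2460)² = 1.118 × 10⁻⁵ × 10.2 × 6,051,600 ≈ 690.1 × g
Target RCF = 690.1 + 635 = 1,325.1 × g
N² = 1,325.1 / (11.4036 × 10⁻⁵) = 11,620,015
N ≈ √11,620,015 ≈ 3,408.8

≈ 3410 RPM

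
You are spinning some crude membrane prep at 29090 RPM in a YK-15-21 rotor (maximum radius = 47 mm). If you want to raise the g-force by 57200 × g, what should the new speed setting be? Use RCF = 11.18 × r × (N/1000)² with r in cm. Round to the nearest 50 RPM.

N₂ ≈ 44000 RPM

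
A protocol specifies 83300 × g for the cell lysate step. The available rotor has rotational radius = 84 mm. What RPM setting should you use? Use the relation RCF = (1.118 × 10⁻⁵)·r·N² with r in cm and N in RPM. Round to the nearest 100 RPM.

r = 84 mm = 8.4 cm
83,300 = 1.118 × 10⁻⁵ × 8.4 × N²
N² = 83,300 / (9.3912 × 10⁻⁵) = 887,000,596
N ≈ √887,000,596 ≈ 29,782.6

≈ 29800 RPM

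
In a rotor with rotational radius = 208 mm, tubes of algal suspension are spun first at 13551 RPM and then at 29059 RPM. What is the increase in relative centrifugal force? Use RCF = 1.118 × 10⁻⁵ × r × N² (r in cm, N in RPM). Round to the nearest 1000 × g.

≈ 154000 ×g

r = 208 mm = 20.8 cm
RCF₁ = 1.118 × 10⁻⁵ × 20.8 × (13551)² = 1.118 × 10⁻⁵ × 20.8 × 183,629,601 ≈ 42,702 × g
RCF₂ = 1.118 × 10⁻⁵ × 20.8 × (29059)² = 1.118 × 10⁻⁵ × 20.8 × 844,425,481 ≈ 196,366.1 × g
Increase = 196,366.1 − 42,702 = 153,664.1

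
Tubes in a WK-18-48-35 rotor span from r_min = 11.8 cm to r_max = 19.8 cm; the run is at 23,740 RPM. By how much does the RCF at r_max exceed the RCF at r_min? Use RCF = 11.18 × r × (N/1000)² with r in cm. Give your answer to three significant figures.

ΔRCF ≈ 50400 × g

RCF_max = 11.18 × 19.8 × (23.74)² = 11.18 × 19.8 × 563.5876 ≈ 124,758 × g
RCF_min = 11.18 × 11.8 × (23.74)² = 11.18 × 11.8 × 563.5876 ≈ 74,350.7 × g
ΔRCF = 124,758 − 74,350.7 = 50,407.3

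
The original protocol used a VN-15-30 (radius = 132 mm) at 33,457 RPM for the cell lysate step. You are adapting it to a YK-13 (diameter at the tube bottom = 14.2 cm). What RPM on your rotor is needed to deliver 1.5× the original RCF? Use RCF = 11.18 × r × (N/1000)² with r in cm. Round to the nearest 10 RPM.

Original rotor: r = 132 mm = 13.2 cm
RCF_original = 11.18 × 13.2 × (33.457)² = 11.18 × 13.2 × 1,119.370849 ≈ 165,192.3 × g
Target RCF = 1.5 × 165,192.3 ≈ 247,788.4 × g
Your rotor: r = 14.2 / 2 = 7.1 cm
247,788.4 = 11.18 × 7.1 × (N/1000)²
(N/1000)² = 247,788.4 / 79.378 = 3121.626
N = 1000 × √3121.626 ≈ 55,871.5

55870 RPM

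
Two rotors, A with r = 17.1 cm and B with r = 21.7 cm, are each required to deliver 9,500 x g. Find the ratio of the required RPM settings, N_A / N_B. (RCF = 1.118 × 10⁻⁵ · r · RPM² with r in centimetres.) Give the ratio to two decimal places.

At fixed RCF, N ∝ 1/√r, so N_A/N_B = √(r_B/r_A) = √(21.7/17.1) = √1.269006 = 1.1265.

1.13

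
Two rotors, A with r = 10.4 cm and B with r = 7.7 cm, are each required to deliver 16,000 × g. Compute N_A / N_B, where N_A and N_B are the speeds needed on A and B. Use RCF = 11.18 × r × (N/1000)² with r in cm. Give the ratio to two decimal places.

0.86

At fixed RCF, N ∝ 1/√r, so N_A/N_B = √(r_B/r_A) = √(7.7/10.4) = √0.740385 = 0.8605.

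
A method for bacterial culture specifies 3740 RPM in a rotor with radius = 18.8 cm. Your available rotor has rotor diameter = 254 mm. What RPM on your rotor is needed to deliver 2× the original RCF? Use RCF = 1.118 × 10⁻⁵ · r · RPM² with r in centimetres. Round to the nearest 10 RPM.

RCF = 1.118 × 10⁻⁵ × r × N²
RCF_original = 1.118 × 10⁻⁵ × 18.8 × (3740)² = 1.118 × 10⁻⁵ × 18.8 × 13,987,600 ≈ 2,940 × g
Target RCF = 2 × 2,940 ≈ 5,880 × g
Your rotor: r = 254 mm / 2 = 127 mm = 12.7 cm
5,880 = 1.118 × 10⁻⁵ × 12.7 × N²
N² = 5,880 / (14.1986 × 10⁻⁵) = 41,412,534
N ≈ √41,412,534 ≈ 6,435.3

6440 RPM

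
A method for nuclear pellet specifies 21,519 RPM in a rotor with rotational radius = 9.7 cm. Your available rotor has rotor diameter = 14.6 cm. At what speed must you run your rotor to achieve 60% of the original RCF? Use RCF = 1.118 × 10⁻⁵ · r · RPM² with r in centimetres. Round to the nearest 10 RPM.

RCF_original = 1.118 × 10⁻⁵ × 9.7 × (21519)² = 1.118 × 10⁻⁵ × 9.7 × 463,067,361 ≈ 50,217.8 × g
Target RCF = 0.6 × 50,217.8 ≈ 30,130.7 × g
Your rotor: r = 14.6 / 2 = 7.3 cm
30,130.7 = 1.118 × 10⁻⁵ × 7.3 × N²
N² = 30,130.7 / (8.1614 × 10⁻⁵) = 369,185,434
N ≈ √369,185,434 ≈ 19,214.2

≈ 19210 RPM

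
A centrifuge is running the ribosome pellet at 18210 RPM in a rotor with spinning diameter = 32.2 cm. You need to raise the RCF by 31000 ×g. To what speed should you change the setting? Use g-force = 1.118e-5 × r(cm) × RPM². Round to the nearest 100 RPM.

r = 32.2 / 2 = 16.1 cm
Current RCF = 1.118 × 10⁻⁵ × 16.1 × (18210)² = 1.118 × 10⁻⁵ × 16.1 × 331,604,100 ≈ 59,688.1 × g
Target RCF = 59,688.1 + 31,000 = 90,688.1 × g
N² = 90,688.1 / (17.9998 × 10⁻⁵) = 503,828,376
N ≈ √503,828,376 ≈ 22,446.1

≈ 22400 RPM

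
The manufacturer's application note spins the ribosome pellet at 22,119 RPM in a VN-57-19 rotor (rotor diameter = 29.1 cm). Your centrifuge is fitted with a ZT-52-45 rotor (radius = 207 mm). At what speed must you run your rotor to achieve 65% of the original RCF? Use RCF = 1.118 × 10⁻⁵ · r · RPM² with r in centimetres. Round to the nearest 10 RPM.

14950 RPM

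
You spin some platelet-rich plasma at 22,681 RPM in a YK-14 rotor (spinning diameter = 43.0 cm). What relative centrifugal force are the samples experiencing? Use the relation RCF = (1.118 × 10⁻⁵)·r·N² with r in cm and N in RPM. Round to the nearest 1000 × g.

r = 43.0 / 2 = 21.5 cm
RCF = 1.118 × 10⁻⁵ × 21.5 × (22681)² = 1.118 × 10⁻⁵ × 21.5 × 514,427,761 ≈ 123,653 × g

124000 g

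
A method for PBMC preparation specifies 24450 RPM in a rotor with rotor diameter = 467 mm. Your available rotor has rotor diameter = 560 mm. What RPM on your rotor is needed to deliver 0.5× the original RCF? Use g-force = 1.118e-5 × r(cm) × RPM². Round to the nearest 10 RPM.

Original rotor: r = 467 mm / 2 = 233.5 mm = 23.35 cm
RCF_original = 1.118 × 10⁻⁵ × 23.35 × (24450)² = 1.118 × 10⁻⁵ × 23.35 × 597,802,500 ≈ 156,058.1 × g
Target RCF = 0.5 × 156,058.1 ≈ 78,029.1 × g
Your rotor: r = 560 mm / 2 = 280 mm = 28 cm
78,029.1 = 1.118 × 10⁻⁵ × 28 × N²
N² = 78,029.1 / (31.304 × 10⁻⁵) = 249,262,395
N ≈ √249,262,395 ≈ 15,788.0

≈ 15790 RPM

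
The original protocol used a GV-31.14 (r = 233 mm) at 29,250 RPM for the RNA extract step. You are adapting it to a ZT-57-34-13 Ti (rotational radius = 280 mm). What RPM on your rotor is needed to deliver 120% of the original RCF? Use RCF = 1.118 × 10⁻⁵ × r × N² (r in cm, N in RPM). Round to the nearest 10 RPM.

≈ 29230 RPM

Original rotor: r = 233 mm = 23.3 cm
RCF_original = 1.118 × 10⁻⁵ × 23.3 × (29250)² = 1.118 × 10⁻⁵ × 23.3 × 855,562,500 ≈ 222,868.9 × g
Target RCF = 1.2 × 222,868.9 ≈ 267,442.7 × g
Your rotor: r = 280 mm = 28.0 cm
267,442.7 = 1.118 × 10⁻⁵ × 28 × N²
N² = 267,442.7 / (31.304 × 10⁻⁵) = 854,340,340
N ≈ √854,340,340 ≈ 29,229.1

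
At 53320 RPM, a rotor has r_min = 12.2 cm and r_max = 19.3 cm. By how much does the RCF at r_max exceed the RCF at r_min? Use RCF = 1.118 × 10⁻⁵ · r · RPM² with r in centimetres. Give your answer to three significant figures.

RCF_max = 1.118 × 10⁻⁵ × 19.3 × (53320)² = 1.118 × 10⁻⁵ × 19.3 × 2,843,022,400 ≈ 613,450.3 × g
RCF_min = 1.118 × 10⁻⁵ × 12.2 × (53320)² = 1.118 × 10⁻⁵ × 12.2 × 2,843,022,400 ≈ 387,776.9 × g
ΔRCF = 613,450.3 − 387,776.9 = 225,673.4

≈ 226000 × g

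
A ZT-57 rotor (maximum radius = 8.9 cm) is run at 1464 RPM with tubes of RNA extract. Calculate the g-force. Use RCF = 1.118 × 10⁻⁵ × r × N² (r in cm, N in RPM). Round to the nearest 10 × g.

≈ 210 ×g

RCF = 1.118 × 10⁻⁵ × r × N²
RCF = 1.118 × 10⁻⁵ × 8.9 × (1464)² = 1.118 × 10⁻⁵ × 8.9 × 2,143,296 ≈ 213.3 × g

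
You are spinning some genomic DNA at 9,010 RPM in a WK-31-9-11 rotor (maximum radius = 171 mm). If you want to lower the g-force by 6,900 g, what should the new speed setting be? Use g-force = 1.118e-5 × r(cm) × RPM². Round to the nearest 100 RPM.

≈ 6700 RPM

r = 171 mm = 17.1 cm
Current RCF = 1.118 × 10⁻⁵ × 17.1 × (9010)² = 1.118 × 10⁻⁵ × 17.1 × 81,180,100 ≈ 15,519.8 × g
Target RCF = 15,519.8 − 6,900 = 8,619.8 × g
N² = 8,619.8 / (19.1178 × 10⁻⁵) = 45,087,824
N ≈ √45,087,824 ≈ 6,714.7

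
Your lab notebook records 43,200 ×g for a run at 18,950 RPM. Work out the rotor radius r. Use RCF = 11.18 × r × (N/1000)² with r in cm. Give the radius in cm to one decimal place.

RCF = 11.18 × r × (N/1000)²
43200 = 11.18 × r × (18.95)²
r = 43200 / (11.18 × 359.1025) = 43200 / 4014.766 ≈ 10.760 cm

10.8 cm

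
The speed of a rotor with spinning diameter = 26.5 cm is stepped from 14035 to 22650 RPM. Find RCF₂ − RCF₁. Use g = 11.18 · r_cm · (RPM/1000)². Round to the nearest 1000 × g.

r = 26.5 / 2 = 13.25 cm
RCF₁ = 11.18 × 13.25 × (14.035)² = 11.18 × 13.25 × 196.981225 ≈ 29,179.8 × g
RCF₂ = 11.18 × 13.25 × (22.65)² = 11.18 × 13.25 × 513.0225 ≈ 75,996.6 × g
Increase = 75,996.6 − 29,179.8 = 46,816.8

≈ 47000 ×g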